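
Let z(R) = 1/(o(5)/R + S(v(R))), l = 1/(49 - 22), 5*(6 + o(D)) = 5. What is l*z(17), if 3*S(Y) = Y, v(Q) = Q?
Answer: 17/2466 ≈ 0.0068938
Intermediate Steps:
o(D) = -5 (o(D) = -6 + (1/5)*5 = -6 + 1 = -5)
l = 1/27 ≈ 0.037037
S(Y) = Y/3
z(R) = 1/(-5/R + R/3)
l*z(17) = (3*17/(-15 + 17**2))/27 = (3*17/(-15 + 289))/27 = (3*17/274)/27 = (3*17*(1/274))/27 = (1/27)*(51/274) = 17/2466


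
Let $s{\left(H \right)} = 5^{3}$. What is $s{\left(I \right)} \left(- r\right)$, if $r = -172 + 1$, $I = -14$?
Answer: $21375$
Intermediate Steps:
$s{\left(H \right)} = 125$
$r = -171$
$s{\left(I \right)} \left(- r\right) = 125 \left(\left(-1\right) \left(-171\right)\right) = 125 \cdot 171 = 21375$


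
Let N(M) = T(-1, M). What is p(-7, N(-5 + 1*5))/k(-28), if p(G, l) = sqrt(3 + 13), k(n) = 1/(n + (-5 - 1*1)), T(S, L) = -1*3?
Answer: -136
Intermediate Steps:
T(S, L) = -3
N(M) = -3
k(n) = 1/(-6 + n) (k(n) = 1/(n + (-5 - 1)) = 1/(n - 6) = 1/(-6 + n))
p(G, l) = 4 (p(G, l) = sqrt(16) = 4)
p(-7, N(-5 + 1*5))/k(-28) = 4/(1/(-6 - 28)) = 4/(1/(-34)) = 4/(-1/34) = 4*(-34) = -136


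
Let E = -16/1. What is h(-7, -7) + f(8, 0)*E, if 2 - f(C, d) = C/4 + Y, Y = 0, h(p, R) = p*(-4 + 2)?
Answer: 14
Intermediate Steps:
h(p, R) = -2*p (h(p, R) = p*(-2) = -2*p)
E = -16 (E = -16*1 = -16)
f(C, d) = 2 - C/4 (f(C, d) = 2 - (C/4 + 0) = 2 - C/4)
h(-7, -7) + f(8, 0)*E = -2*(-7) + (2 - 1/4*8)*(-16) = 14 + (2 - 2)*(-16) = 14 + 0*(-16) = 14 + 0 = 14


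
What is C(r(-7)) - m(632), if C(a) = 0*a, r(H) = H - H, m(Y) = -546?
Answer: 546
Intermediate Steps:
r(H) = 0
C(a) = 0
C(r(-7)) - m(632) = 0 - 1*(-546) = 0 + 546 = 546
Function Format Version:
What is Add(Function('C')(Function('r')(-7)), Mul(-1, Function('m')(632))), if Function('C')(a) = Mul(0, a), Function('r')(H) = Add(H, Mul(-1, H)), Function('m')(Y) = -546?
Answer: 546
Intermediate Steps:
Function('r')(H) = 0
Function('C')(a) = 0
Add(Function('C')(Function('r')(-7)), Mul(-1, Function('m')(632))) = Add(0, Mul(-1, -546)) = Add(0, 546) = 546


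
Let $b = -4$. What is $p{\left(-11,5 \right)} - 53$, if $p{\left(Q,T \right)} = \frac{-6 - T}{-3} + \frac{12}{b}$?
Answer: $- \frac{157}{3} \approx -52.333$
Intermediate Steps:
$p{\left(Q,T \right)} = -1 + \frac{T}{3}$ ($p{\left(Q,T \right)} = \frac{-6 - T}{-3} + \frac{12}{-4} = \left(-6 - T\right) \left(- \frac{1}{3}\right) + 12 \left(- \frac{1}{4}\right) = \left(2 + \frac{T}{3}\right) - 3 = -1 + \frac{T}{3}$)
$p{\left(-11,5 \right)} - 53 = \left(-1 + \frac{1}{3} \cdot 5\right) - 53 = \left(-1 + \frac{5}{3}\right) - 53 = \frac{2}{3} - 53 = - \frac{157}{3}$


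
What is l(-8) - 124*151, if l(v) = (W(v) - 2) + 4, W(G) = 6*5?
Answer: -18692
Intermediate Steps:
W(G) = 30
l(v) = 32 (l(v) = (30 - 2) + 4 = 28 + 4 = 32)
l(-8) - 124*151 = 32 - 124*151 = 32 - 18724 = -18692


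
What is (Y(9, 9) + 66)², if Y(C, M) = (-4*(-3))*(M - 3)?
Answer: 19044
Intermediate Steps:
Y(C, M) = -36 + 12*M (Y(C, M) = 12*(-3 + M) = -36 + 12*M)
(Y(9, 9) + 66)² = ((-36 + 12*9) + 66)² = ((-36 + 108) + 66)² = (72 + 66)² = 138² = 19044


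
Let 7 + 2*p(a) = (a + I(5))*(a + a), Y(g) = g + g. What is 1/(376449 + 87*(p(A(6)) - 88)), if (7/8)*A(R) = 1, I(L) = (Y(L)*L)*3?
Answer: 98/37584609 ≈ 2.6074e-6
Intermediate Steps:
Y(g) = 2*g
I(L) = 6*L² (I(L) = ((2*L)*L)*3 = (2*L²)*3 = 6*L²)
A(R) = 8/7 (A(R) = (8/7)*1 = 8/7)
p(a) = -7/2 + a*(150 + a) (p(a) = -7/2 + ((a + 6*5²)*(a + a))/2 = -7/2 + ((a + 6*25)*(2*a))/2 = -7/2 + ((a + 150)*(2*a))/2 = -7/2 + ((150 + a)*(2*a))/2 = -7/2 + (2*a*(150 + a))/2 = -7/2 + a*(150 + a))
1/(376449 + 87*(p(A(6)) - 88)) = 1/(376449 + 87*((-7/2 + (8/7)² + 150*(8/7)) - 88)) = 1/(376449 + 87*((-7/2 + 64/49 + 1200/7) - 88)) = 1/(376449 + 87*(16585/98 - 88)) = 1/(376449 + 87*(7961/98)) = 1/(376449 + 692607/98) = 1/(37584609/98) = 98/37584609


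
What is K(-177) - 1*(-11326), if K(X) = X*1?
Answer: 11149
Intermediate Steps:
K(X) = X
K(-177) - 1*(-11326) = -177 - 1*(-11326) = -177 + 11326 = 11149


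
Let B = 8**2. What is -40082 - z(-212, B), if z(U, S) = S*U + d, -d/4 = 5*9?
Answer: -26334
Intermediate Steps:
B = 64
d = -180 (d = -20*9 = -4*45 = -180)
z(U, S) = -180 + S*U (z(U, S) = S*U - 180 = -180 + S*U)
-40082 - z(-212, B) = -40082 - (-180 + 64*(-212)) = -40082 - (-180 - 13568) = -40082 - 1*(-13748) = -40082 + 13748 = -26334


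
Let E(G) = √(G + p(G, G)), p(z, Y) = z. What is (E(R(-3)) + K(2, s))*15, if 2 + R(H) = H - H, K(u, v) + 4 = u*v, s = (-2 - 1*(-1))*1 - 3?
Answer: -180 + 30*I ≈ -180.0 + 30.0*I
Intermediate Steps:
s = -4 (s = (-2 + 1)*1 - 3 = -1*1 - 3 = -1 - 3 = -4)
K(u, v) = -4 + u*v
R(H) = -2 (R(H) = -2 + (H - H) = -2 + 0 = -2)
E(G) = √2*√G (E(G) = √(G + G) = √(2*G) = √2*√G)
(E(R(-3)) + K(2, s))*15 = (√2*√(-2) + (-4 + 2*(-4)))*15 = (√2*(I*√2) + (-4 - 8))*15 = (2*I - 12)*15 = (-12 + 2*I)*15 = -180 + 30*I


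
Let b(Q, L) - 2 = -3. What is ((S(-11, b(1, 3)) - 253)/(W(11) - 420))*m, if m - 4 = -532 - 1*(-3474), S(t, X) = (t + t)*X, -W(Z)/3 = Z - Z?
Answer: 16203/10 ≈ 1620.3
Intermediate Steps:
b(Q, L) = -1 (b(Q, L) = 2 - 3 = -1)
W(Z) = 0 (W(Z) = -3*(Z - Z) = -3*0 = 0)
S(t, X) = 2*X*t (S(t, X) = (2*t)*X = 2*X*t)
m = 2946 (m = 4 + (-532 - 1*(-3474)) = 4 + (-532 + 3474) = 4 + 2942 = 2946)
((S(-11, b(1, 3)) - 253)/(W(11) - 420))*m = ((2*(-1)*(-11) - 253)/(0 - 420))*2946 = ((22 - 253)/(-420))*2946 = -231*(-1/420)*2946 = (11/20)*2946 = 16203/10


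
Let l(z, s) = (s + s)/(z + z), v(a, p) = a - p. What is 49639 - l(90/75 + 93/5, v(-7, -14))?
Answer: 4914226/99 ≈ 49639.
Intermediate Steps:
l(z, s) = s/z (l(z, s) = (2*s)/((2*z)) = (2*s)*(1/(2*z)) = s/z)
49639 - l(90/75 + 93/5, v(-7, -14)) = 49639 - (-7 - 1*(-14))/(90/75 + 93/5) = 49639 - (-7 + 14)/(90*(1/75) + 93*(⅕)) = 49639 - 7/(6/5 + 93/5) = 49639 - 7/99/5 = 49639 - 7*5/99 = 49639 - 1*35/99 = 49639 - 35/99 = 4914226/99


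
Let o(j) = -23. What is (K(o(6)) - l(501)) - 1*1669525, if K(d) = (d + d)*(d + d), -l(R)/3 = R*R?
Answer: -914406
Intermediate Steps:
l(R) = -3*R² (l(R) = -3*R*R = -3*R²)
K(d) = 4*d² (K(d) = (2*d)*(2*d) = 4*d²)
(K(o(6)) - l(501)) - 1*1669525 = (4*(-23)² - (-3)*501²) - 1*1669525 = (4*529 - (-3)*251001) - 1669525 = (2116 - 1*(-753003)) - 1669525 = (2116 + 753003) - 1669525 = 755119 - 1669525 = -914406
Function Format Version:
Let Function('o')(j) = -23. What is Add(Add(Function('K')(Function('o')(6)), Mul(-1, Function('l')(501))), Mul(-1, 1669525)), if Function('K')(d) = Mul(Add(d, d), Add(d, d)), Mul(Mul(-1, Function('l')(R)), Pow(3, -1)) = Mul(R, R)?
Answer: -914406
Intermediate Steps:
Function('l')(R) = Mul(-3, Pow(R, 2)) (Function('l')(R) = Mul(-3, Mul(R, R)) = Mul(-3, Pow(R, 2)))
Function('K')(d) = Mul(4, Pow(d, 2)) (Function('K')(d) = Mul(Mul(2, d), Mul(2, d)) = Mul(4, Pow(d, 2)))
Add(Add(Function('K')(Function('o')(6)), Mul(-1, Function('l')(501))), Mul(-1, 1669525)) = Add(Add(Mul(4, Pow(-23, 2)), Mul(-1, Mul(-3, Pow(501, 2)))), Mul(-1, 1669525)) = Add(Add(Mul(4, 529), Mul(-1, Mul(-3, 251001))), -1669525) = Add(Add(2116, Mul(-1, -753003)), -1669525) = Add(Add(2116, 753003), -1669525) = Add(755119, -1669525) = -914406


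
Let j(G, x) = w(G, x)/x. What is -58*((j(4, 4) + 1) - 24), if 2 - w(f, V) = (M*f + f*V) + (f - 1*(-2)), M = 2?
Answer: 1740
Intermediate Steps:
w(f, V) = -3*f - V*f (w(f, V) = 2 - ((2*f + f*V) + (f - 1*(-2))) = 2 - ((2*f + V*f) + (f + 2)) = 2 - ((2*f + V*f) + (2 + f)) = 2 - (2 + 3*f + V*f) = 2 + (-2 - 3*f - V*f) = -3*f - V*f)
j(G, x) = -G*(3 + x)/x (j(G, x) = (-G*(3 + x))/x = -G*(3 + x)/x)
-58*((j(4, 4) + 1) - 24) = -58*((-1*4*(3 + 4)/4 + 1) - 24) = -58*((-1*4*¼*7 + 1) - 24) = -58*((-7 + 1) - 24) = -58*(-6 - 24) = -58*(-30) = 1740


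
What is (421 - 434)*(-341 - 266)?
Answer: 7891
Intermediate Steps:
(421 - 434)*(-341 - 266) = -13*(-607) = 7891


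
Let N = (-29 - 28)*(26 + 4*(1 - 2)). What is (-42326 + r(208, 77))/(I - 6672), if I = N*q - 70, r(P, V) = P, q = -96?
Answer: -21059/56821 ≈ -0.37062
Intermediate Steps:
N = -1254 (N = -57*(26 + 4*(-1)) = -57*(26 - 4) = -57*22 = -1254)
I = 120314 (I = -1254*(-96) - 70 = 120384 - 70 = 120314)
(-42326 + r(208, 77))/(I - 6672) = (-42326 + 208)/(120314 - 6672) = -42118/113642 = -42118*1/113642 = -21059/56821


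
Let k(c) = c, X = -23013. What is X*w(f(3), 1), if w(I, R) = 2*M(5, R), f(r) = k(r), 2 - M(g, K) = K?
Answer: -46026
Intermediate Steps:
M(g, K) = 2 - K
f(r) = r
w(I, R) = 4 - 2*R (w(I, R) = 2*(2 - R) = 4 - 2*R)
X*w(f(3), 1) = -23013*(4 - 2*1) = -23013*(4 - 2) = -23013*2 = -46026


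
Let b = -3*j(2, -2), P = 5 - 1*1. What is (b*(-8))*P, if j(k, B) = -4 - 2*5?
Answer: -1344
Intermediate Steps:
j(k, B) = -14 (j(k, B) = -4 - 10 = -14)
P = 4 (P = 5 - 1 = 4)
b = 42 (b = -3*(-14) = 42)
(b*(-8))*P = (42*(-8))*4 = -336*4 = -1344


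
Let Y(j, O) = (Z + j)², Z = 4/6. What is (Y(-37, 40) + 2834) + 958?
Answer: 46009/9 ≈ 5112.1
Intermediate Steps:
Z = ⅔ (Z = 4*(⅙) = ⅔ ≈ 0.66667)
Y(j, O) = (⅔ + j)²
(Y(-37, 40) + 2834) + 958 = ((2 + 3*(-37))²/9 + 2834) + 958 = ((2 - 111)²/9 + 2834) + 958 = ((⅑)*(-109)² + 2834) + 958 = ((⅑)*11881 + 2834) + 958 = (11881/9 + 2834) + 958 = 37387/9 + 958 = 46009/9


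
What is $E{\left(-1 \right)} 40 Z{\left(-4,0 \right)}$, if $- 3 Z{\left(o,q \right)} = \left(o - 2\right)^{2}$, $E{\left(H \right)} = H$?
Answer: $480$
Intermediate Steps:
$Z{\left(o,q \right)} = - \frac{\left(-2 + o\right)^{2}}{3}$ ($Z{\left(o,q \right)} = - \frac{\left(o - 2\right)^{2}}{3} = - \frac{\left(-2 + o\right)^{2}}{3}$)
$E{\left(-1 \right)} 40 Z{\left(-4,0 \right)} = \left(-1\right) 40 \left(- \frac{\left(-2 - 4\right)^{2}}{3}\right) = - 40 \left(- \frac{\left(-6\right)^{2}}{3}\right) = - 40 \left(\left(- \frac{1}{3}\right) 36\right) = \left(-40\right) \left(-12\right) = 480$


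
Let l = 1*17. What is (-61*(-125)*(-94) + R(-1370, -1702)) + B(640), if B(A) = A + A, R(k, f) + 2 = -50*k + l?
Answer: -646955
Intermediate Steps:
l = 17
R(k, f) = 15 - 50*k (R(k, f) = -2 + (-50*k + 17) = -2 + (17 - 50*k) = 15 - 50*k)
B(A) = 2*A
(-61*(-125)*(-94) + R(-1370, -1702)) + B(640) = (-61*(-125)*(-94) + (15 - 50*(-1370))) + 2*640 = (7625*(-94) + (15 + 68500)) + 1280 = (-716750 + 68515) + 1280 = -648235 + 1280 = -646955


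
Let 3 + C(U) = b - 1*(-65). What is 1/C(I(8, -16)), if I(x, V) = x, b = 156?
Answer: 1/218 ≈ 0.0045872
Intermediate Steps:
C(U) = 218 (C(U) = -3 + (156 - 1*(-65)) = -3 + (156 + 65) = -3 + 221 = 218)
1/C(I(8, -16)) = 1/218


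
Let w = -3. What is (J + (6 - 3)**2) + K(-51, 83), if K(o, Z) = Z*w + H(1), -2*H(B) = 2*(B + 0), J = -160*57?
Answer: -9361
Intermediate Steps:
J = -9120
H(B) = -B (H(B) = -(B + 0) = -B)
K(o, Z) = -1 - 3*Z (K(o, Z) = Z*(-3) - 1*1 = -3*Z - 1 = -1 - 3*Z)
(J + (6 - 3)**2) + K(-51, 83) = (-9120 + (6 - 3)**2) + (-1 - 3*83) = (-9120 + 3**2) + (-1 - 249) = (-9120 + 9) - 250 = -9111 - 250 = -9361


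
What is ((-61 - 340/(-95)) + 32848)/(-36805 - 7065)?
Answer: -623021/833530 ≈ -0.74745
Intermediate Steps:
((-61 - 340/(-95)) + 32848)/(-36805 - 7065) = ((-61 - 340*(-1)/95) + 32848)/(-43870) = ((-61 - 17*(-4/19)) + 32848)*(-1/43870) = ((-61 + 68/19) + 32848)*(-1/43870) = (-1091/19 + 32848)*(-1/43870) = (623021/19)*(-1/43870) = -623021/833530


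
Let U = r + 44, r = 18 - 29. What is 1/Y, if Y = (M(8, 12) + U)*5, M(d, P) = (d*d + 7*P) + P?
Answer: 1/965 ≈ 0.0010363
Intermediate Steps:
r = -11
M(d, P) = d² + 8*P (M(d, P) = (d² + 7*P) + P = d² + 8*P)
U = 33 (U = -11 + 44 = 33)
Y = 965 (Y = ((8² + 8*12) + 33)*5 = ((64 + 96) + 33)*5 = (160 + 33)*5 = 193*5 = 965)
1/Y = 1/965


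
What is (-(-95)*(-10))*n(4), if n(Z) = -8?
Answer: 7600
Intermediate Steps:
(-(-95)*(-10))*n(4) = -(-95)*(-10)*(-8) = -95*10*(-8) = -950*(-8) = 7600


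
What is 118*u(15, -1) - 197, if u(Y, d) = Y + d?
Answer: 1455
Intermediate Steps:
118*u(15, -1) - 197 = 118*(15 - 1) - 197 = 118*14 - 197 = 1652 - 197 = 1455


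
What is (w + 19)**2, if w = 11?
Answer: 900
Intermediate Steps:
(w + 19)**2 = (11 + 19)**2 = 30**2 = 900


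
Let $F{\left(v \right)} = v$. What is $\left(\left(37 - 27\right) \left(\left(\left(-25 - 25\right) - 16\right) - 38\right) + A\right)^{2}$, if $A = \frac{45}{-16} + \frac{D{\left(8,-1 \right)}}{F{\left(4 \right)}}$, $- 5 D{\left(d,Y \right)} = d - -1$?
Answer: $\frac{6965738521}{6400} \approx 1.0884 \cdot 10^{6}$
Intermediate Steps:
$D{\left(d,Y \right)} = - \frac{1}{5} - \frac{d}{5}$ ($D{\left(d,Y \right)} = - \frac{d - -1}{5} = - \frac{d + 1}{5} = - \frac{1 + d}{5} = - \frac{1}{5} - \frac{d}{5}$)
$A = - \frac{261}{80}$ ($A = \frac{45}{-16} + \frac{- \frac{1}{5} - \frac{8}{5}}{4} = 45 \left(- \frac{1}{16}\right) + \left(- \frac{1}{5} - \frac{8}{5}\right) \frac{1}{4} = - \frac{45}{16} - \frac{9}{20} = - \frac{261}{80} \approx -3.2625$)
$\left(\left(37 - 27\right) \left(\left(\left(-25 - 25\right) - 16\right) - 38\right) + A\right)^{2} = \left(\left(37 - 27\right) \left(\left(\left(-25 - 25\right) - 16\right) - 38\right) - \frac{261}{80}\right)^{2} = \left(10 \left(\left(-50 - 16\right) - 38\right) - \frac{261}{80}\right)^{2} = \left(10 \left(-66 - 38\right) - \frac{261}{80}\right)^{2} = \left(10 \left(-104\right) - \frac{261}{80}\right)^{2} = \left(-1040 - \frac{261}{80}\right)^{2} = \left(- \frac{83461}{80}\right)^{2} = \frac{6965738521}{6400}$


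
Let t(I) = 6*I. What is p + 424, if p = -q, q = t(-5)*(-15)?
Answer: -26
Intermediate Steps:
q = 450 (q = (6*(-5))*(-15) = -30*(-15) = 450)
p = -450 (p = -1*450 = -450)
p + 424 = -450 + 424 = -26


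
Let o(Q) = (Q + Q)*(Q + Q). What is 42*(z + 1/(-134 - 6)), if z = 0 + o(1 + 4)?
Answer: 41997/10 ≈ 4199.7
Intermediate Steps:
o(Q) = 4*Q² (o(Q) = (2*Q)*(2*Q) = 4*Q²)
z = 100 (z = 0 + 4*(1 + 4)² = 0 + 4*5² = 0 + 4*25 = 0 + 100 = 100)
42*(z + 1/(-134 - 6)) = 42*(100 + 1/(-134 - 6)) = 42*(100 + 1/(-140)) = 42*(100 - 1/140) = 42*(13999/140) = 41997/10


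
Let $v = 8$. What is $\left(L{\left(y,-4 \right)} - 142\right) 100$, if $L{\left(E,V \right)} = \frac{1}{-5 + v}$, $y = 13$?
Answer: $- \frac{42500}{3} \approx -14167.0$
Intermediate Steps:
$L{\left(E,V \right)} = \frac{1}{3}$ ($L{\left(E,V \right)} = \frac{1}{-5 + 8} = \frac{1}{3}$)
$\left(L{\left(y,-4 \right)} - 142\right) 100 = \left(\frac{1}{3} - 142\right) 100 = \left(- \frac{425}{3}\right) 100 = - \frac{42500}{3}$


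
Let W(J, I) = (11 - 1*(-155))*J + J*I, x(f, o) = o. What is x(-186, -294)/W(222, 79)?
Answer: -1/185 ≈ -0.0054054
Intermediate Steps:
W(J, I) = 166*J + I*J (W(J, I) = (11 + 155)*J + I*J = 166*J + I*J)
x(-186, -294)/W(222, 79) = -294*1/(222*(166 + 79)) = -294/(222*245) = -294/54390 = -294*1/54390 = -1/185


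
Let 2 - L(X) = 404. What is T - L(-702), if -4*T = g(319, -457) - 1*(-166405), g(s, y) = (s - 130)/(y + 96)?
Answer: -14872882/361 ≈ -41199.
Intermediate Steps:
L(X) = -402 (L(X) = 2 - 1*404 = 2 - 404 = -402)
g(s, y) = (-130 + s)/(96 + y)
T = -15018004/361 (T = -((-130 + 319)/(96 - 457) - 1*(-166405))/4 = -(189/(-361) + 166405)/4 = -(-1/361*189 + 166405)/4 = -(-189/361 + 166405)/4 = -¼*60072016/361 = -15018004/361 ≈ -41601.)
T - L(-702) = -15018004/361 - 1*(-402) = -15018004/361 + 402 = -14872882/361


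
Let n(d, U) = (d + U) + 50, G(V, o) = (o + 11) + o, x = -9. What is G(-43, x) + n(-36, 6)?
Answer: 13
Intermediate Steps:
G(V, o) = 11 + 2*o (G(V, o) = (11 + o) + o = 11 + 2*o)
n(d, U) = 50 + U + d (n(d, U) = (U + d) + 50 = 50 + U + d)
G(-43, x) + n(-36, 6) = (11 + 2*(-9)) + (50 + 6 - 36) = (11 - 18) + 20 = -7 + 20 = 13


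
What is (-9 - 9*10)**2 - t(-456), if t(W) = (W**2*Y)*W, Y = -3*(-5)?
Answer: 1422292041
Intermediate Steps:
Y = 15
t(W) = 15*W**3 (t(W) = (W**2*15)*W = (15*W**2)*W = 15*W**3)
(-9 - 9*10)**2 - t(-456) = (-9 - 9*10)**2 - 15*(-456)**3 = (-9 - 90)**2 - 15*(-94818816) = (-99)**2 - 1*(-1422282240) = 9801 + 1422282240 = 1422292041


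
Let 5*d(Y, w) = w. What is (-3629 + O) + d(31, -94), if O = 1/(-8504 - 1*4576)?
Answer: -9542645/2616 ≈ -3647.8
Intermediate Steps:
O = -1/13080 (O = 1/(-8504 - 4576) = 1/(-13080) = -1/13080 ≈ -7.6453e-5)
d(Y, w) = w/5
(-3629 + O) + d(31, -94) = (-3629 - 1/13080) + (1/5)*(-94) = -47467321/13080 - 94/5 = -9542645/2616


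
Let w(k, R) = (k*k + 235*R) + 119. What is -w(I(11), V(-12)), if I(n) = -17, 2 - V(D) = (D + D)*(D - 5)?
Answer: 95002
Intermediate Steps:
V(D) = 2 - 2*D*(-5 + D) (V(D) = 2 - (D + D)*(D - 5) = 2 - 2*D*(-5 + D))
w(k, R) = 119 + k**2 + 235*R (w(k, R) = (k**2 + 235*R) + 119 = 119 + k**2 + 235*R)
-w(I(11), V(-12)) = -(119 + (-17)**2 + 235*(2 - 2*(-12)**2 + 10*(-12))) = -(119 + 289 + 235*(2 - 2*144 - 120)) = -(119 + 289 + 235*(2 - 288 - 120)) = -(119 + 289 + 235*(-406)) = -(119 + 289 - 95410) = -1*(-95002) = 95002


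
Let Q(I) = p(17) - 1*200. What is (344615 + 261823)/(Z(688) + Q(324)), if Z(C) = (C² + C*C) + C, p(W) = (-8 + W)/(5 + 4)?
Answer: 86634/135311 ≈ 0.64026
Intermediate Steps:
p(W) = -8/9 + W/9 (p(W) = (-8 + W)/9 = (-8 + W)*(⅑) = -8/9 + W/9)
Q(I) = -199 (Q(I) = (-8/9 + (⅑)*17) - 1*200 = (-8/9 + 17/9) - 200 = 1 - 200 = -199)
Z(C) = C + 2*C² (Z(C) = (C² + C²) + C = 2*C² + C = C + 2*C²)
(344615 + 261823)/(Z(688) + Q(324)) = (344615 + 261823)/(688*(1 + 2*688) - 199) = 606438/(688*(1 + 1376) - 199) = 606438/(688*1377 - 199) = 606438/(947376 - 199) = 606438/947177 = 606438*(1/947177) = 86634/135311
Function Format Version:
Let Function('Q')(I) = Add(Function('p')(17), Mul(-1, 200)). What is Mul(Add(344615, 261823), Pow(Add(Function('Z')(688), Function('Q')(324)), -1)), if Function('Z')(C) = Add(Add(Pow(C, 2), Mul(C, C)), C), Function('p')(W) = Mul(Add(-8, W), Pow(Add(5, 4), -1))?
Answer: Rational(86634, 135311) ≈ 0.64026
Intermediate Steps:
Function('p')(W) = Add(Rational(-8, 9), Mul(Rational(1, 9), W)) (Function('p')(W) = Mul(Add(-8, W), Pow(9, -1)) = Mul(Add(-8, W), Rational(1, 9)) = Add(Rational(-8, 9), Mul(Rational(1, 9), W)))
Function('Q')(I) = -199 (Function('Q')(I) = Add(Add(Rational(-8, 9), Mul(Rational(1, 9), 17)), Mul(-1, 200)) = Add(Add(Rational(-8, 9), Rational(17, 9)), -200) = Add(1, -200) = -199)
Function('Z')(C) = Add(C, Mul(2, Pow(C, 2))) (Function('Z')(C) = Add(Add(Pow(C, 2), Pow(C, 2)), C) = Add(Mul(2, Pow(C, 2)), C) = Add(C, Mul(2, Pow(C, 2))))
Mul(Add(344615, 261823), Pow(Add(Function('Z')(688), Function('Q')(324)), -1)) = Mul(Add(344615, 261823), Pow(Add(Mul(688, Add(1, Mul(2, 688))), -199), -1)) = Mul(606438, Pow(Add(Mul(688, Add(1, 1376)), -199), -1)) = Mul(606438, Pow(Add(Mul(688, 1377), -199), -1)) = Mul(606438, Pow(Add(947376, -199), -1)) = Mul(606438, Pow(947177, -1)) = Mul(606438, Rational(1, 947177)) = Rational(86634, 135311)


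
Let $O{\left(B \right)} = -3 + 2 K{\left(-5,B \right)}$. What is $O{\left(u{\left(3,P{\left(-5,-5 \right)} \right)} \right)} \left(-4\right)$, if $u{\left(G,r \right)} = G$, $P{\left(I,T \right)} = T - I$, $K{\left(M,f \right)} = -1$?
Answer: $20$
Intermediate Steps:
$O{\left(B \right)} = -5$ ($O{\left(B \right)} = -3 + 2 \left(-1\right) = -3 - 2 = -5$)
$O{\left(u{\left(3,P{\left(-5,-5 \right)} \right)} \right)} \left(-4\right) = \left(-5\right) \left(-4\right) = 20$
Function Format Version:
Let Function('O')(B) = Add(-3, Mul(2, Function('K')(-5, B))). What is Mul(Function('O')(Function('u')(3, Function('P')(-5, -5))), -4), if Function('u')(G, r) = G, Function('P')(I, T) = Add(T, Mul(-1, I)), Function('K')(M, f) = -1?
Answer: 20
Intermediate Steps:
Function('O')(B) = -5 (Function('O')(B) = Add(-3, Mul(2, -1)) = Add(-3, -2) = -5)
Mul(Function('O')(Function('u')(3, Function('P')(-5, -5))), -4) = Mul(-5, -4) = 20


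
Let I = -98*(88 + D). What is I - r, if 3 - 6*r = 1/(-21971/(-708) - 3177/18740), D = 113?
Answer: -2016570467661/102371806 ≈ -19699.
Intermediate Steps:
I = -19698 (I = -98*(88 + 113) = -98*201 = -19698)
r = 50633073/102371806 (r = 1/2 - 1/(6*(-21971/(-708) - 3177/18740)) = 1/2 - 1/(6*(-21971*(-1/708) - 3177*1/18740)) = 1/2 - 1/(6*(21971/708 - 3177/18740)) = 1/2 - 1/(6*51185903/1658490) = 1/2 - 1/6*1658490/51185903 = 1/2 - 276415/51185903 = 50633073/102371806 ≈ 0.49460)
I - r = -19698 - 1*50633073/102371806 = -19698 - 50633073/102371806 = -2016570467661/102371806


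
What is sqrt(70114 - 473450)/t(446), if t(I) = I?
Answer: I*sqrt(100834)/223 ≈ 1.424*I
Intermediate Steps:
sqrt(70114 - 473450)/t(446) = sqrt(70114 - 473450)/446 = sqrt(-403336)*(1/446) = (2*I*sqrt(100834))*(1/446) = I*sqrt(100834)/223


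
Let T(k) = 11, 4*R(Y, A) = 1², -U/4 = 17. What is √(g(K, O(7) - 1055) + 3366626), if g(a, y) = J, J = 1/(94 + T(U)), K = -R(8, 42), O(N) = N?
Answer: √37117051755/105 ≈ 1834.8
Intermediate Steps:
U = -68 (U = -4*17 = -68)
R(Y, A) = ¼ (R(Y, A) = (¼)*1² = (¼)*1 = ¼)
K = -¼ (K = -1*¼ = -¼ ≈ -0.25000)
J = 1/105 (J = 1/(94 + 11) = 1/105 ≈ 0.0095238)
g(a, y) = 1/105
√(g(K, O(7) - 1055) + 3366626) = √(1/105 + 3366626) = √(353495731/105) = √37117051755/105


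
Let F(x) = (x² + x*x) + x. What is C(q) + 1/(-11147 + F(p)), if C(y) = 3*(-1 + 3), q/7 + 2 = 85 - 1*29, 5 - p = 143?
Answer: 160819/26803 ≈ 6.0000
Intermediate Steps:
p = -138 (p = 5 - 1*143 = 5 - 143 = -138)
q = 378 (q = -14 + 7*(85 - 1*29) = -14 + 7*(85 - 29) = -14 + 7*56 = -14 + 392 = 378)
C(y) = 6 (C(y) = 3*2 = 6)
F(x) = x + 2*x² (F(x) = (x² + x²) + x = 2*x² + x = x + 2*x²)
C(q) + 1/(-11147 + F(p)) = 6 + 1/(-11147 - 138*(1 + 2*(-138))) = 6 + 1/(-11147 - 138*(1 - 276)) = 6 + 1/(-11147 - 138*(-275)) = 6 + 1/(-11147 + 37950) = 6 + 1/26803 = 160819/26803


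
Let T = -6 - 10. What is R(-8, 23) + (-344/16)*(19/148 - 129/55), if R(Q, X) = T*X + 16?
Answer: -4954539/16280 ≈ -304.33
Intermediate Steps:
T = -16
R(Q, X) = 16 - 16*X (R(Q, X) = -16*X + 16 = 16 - 16*X)
R(-8, 23) + (-344/16)*(19/148 - 129/55) = (16 - 16*23) + (-344/16)*(19/148 - 129/55) = (16 - 368) + (-344*1/16)*(19*(1/148) - 129*1/55) = -352 - 43*(19/148 - 129/55)/2 = -352 - 43/2*(-18047/8140) = -352 + 776021/16280 = -4954539/16280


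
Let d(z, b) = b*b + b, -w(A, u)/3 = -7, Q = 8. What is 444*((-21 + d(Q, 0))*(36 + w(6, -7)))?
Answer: -531468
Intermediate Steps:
w(A, u) = 21 (w(A, u) = -3*(-7) = 21)
d(z, b) = b + b**2 (d(z, b) = b**2 + b = b + b**2)
444*((-21 + d(Q, 0))*(36 + w(6, -7))) = 444*((-21 + 0*(1 + 0))*(36 + 21)) = 444*((-21 + 0*1)*57) = 444*((-21 + 0)*57) = 444*(-21*57) = 444*(-1197) = -531468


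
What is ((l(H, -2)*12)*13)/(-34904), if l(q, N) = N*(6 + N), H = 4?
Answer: 156/4363 ≈ 0.035755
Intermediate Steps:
((l(H, -2)*12)*13)/(-34904) = ((-2*(6 - 2)*12)*13)/(-34904) = ((-2*4*12)*13)*(-1/34904) = (-8*12*13)*(-1/34904) = -96*13*(-1/34904) = -1248*(-1/34904) = 156/4363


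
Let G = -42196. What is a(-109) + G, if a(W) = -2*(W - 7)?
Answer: -41964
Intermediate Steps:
a(W) = 14 - 2*W (a(W) = -2*(-7 + W) = 14 - 2*W)
a(-109) + G = (14 - 2*(-109)) - 42196 = (14 + 218) - 42196 = 232 - 42196 = -41964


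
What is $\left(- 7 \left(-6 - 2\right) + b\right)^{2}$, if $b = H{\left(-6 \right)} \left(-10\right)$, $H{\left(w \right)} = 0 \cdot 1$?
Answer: $3136$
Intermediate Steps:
$H{\left(w \right)} = 0$
$b = 0$ ($b = 0 \left(-10\right) = 0$)
$\left(- 7 \left(-6 - 2\right) + b\right)^{2} = \left(- 7 \left(-6 - 2\right) + 0\right)^{2} = \left(\left(-7\right) \left(-8\right) + 0\right)^{2} = \left(56 + 0\right)^{2} = 56^{2} = 3136$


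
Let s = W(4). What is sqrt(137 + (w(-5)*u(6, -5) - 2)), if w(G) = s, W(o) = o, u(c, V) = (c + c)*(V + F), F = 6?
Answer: sqrt(183) ≈ 13.528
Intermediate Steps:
u(c, V) = 2*c*(6 + V) (u(c, V) = (c + c)*(V + 6) = (2*c)*(6 + V) = 2*c*(6 + V))
s = 4
w(G) = 4
sqrt(137 + (w(-5)*u(6, -5) - 2)) = sqrt(137 + (4*(2*6*(6 - 5)) - 2)) = sqrt(137 + (4*(2*6*1) - 2)) = sqrt(137 + (4*12 - 2)) = sqrt(137 + (48 - 2)) = sqrt(137 + 46) = sqrt(183)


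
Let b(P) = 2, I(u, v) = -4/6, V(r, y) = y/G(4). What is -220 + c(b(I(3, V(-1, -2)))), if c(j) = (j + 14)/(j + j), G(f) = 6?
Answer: -216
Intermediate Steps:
V(r, y) = y/6
I(u, v) = -⅔ (I(u, v) = -4*⅙ = -⅔)
c(j) = (14 + j)/(2*j) (c(j) = (14 + j)/((2*j)) = (14 + j)*(1/(2*j)) = (14 + j)/(2*j))
-220 + c(b(I(3, V(-1, -2)))) = -220 + (½)*(14 + 2)/2 = -220 + (½)*(½)*16 = -220 + 4 = -216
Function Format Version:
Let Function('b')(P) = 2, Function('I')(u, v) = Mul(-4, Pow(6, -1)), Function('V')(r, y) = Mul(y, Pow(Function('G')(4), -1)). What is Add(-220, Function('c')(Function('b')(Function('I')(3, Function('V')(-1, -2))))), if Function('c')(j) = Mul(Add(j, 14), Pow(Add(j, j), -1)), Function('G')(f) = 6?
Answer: -216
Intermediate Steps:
Function('V')(r, y) = Mul(Rational(1, 6), y) (Function('V')(r, y) = Mul(y, Pow(6, -1)) = Mul(y, Rational(1, 6)) = Mul(Rational(1, 6), y))
Function('I')(u, v) = Rational(-2, 3) (Function('I')(u, v) = Mul(-4, Rational(1, 6)) = Rational(-2, 3))
Function('c')(j) = Mul(Rational(1, 2), Pow(j, -1), Add(14, j)) (Function('c')(j) = Mul(Add(14, j), Pow(Mul(2, j), -1)) = Mul(Add(14, j), Mul(Rational(1, 2), Pow(j, -1))) = Mul(Rational(1, 2), Pow(j, -1), Add(14, j)))
Add(-220, Function('c')(Function('b')(Function('I')(3, Function('V')(-1, -2))))) = Add(-220, Mul(Rational(1, 2), Pow(2, -1), Add(14, 2))) = Add(-220, Mul(Rational(1, 2), Rational(1, 2), 16)) = Add(-220, 4) = -216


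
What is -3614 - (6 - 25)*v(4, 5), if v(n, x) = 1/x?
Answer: -18051/5 ≈ -3610.2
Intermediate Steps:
-3614 - (6 - 25)*v(4, 5) = -3614 - (6 - 25)/5 = -3614 - (-19)/5 = -3614 - 1*(-19/5) = -3614 + 19/5 = -18051/5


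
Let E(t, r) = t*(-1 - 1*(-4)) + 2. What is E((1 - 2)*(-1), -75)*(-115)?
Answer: -575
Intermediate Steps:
E(t, r) = 2 + 3*t (E(t, r) = t*(-1 + 4) + 2 = t*3 + 2 = 3*t + 2 = 2 + 3*t)
E((1 - 2)*(-1), -75)*(-115) = (2 + 3*((1 - 2)*(-1)))*(-115) = (2 + 3*(-1*(-1)))*(-115) = (2 + 3*1)*(-115) = (2 + 3)*(-115) = 5*(-115) = -575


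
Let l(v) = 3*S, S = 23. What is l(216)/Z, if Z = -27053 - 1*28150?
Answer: -23/18401 ≈ -0.0012499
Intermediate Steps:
l(v) = 69 (l(v) = 3*23 = 69)
Z = -55203 (Z = -27053 - 28150 = -55203)
l(216)/Z = 69/(-55203) = 69*(-1/55203) = -23/18401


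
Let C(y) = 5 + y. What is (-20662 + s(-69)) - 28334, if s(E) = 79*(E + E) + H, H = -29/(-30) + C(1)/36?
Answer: -898453/15 ≈ -59897.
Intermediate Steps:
H = 17/15 (H = -29/(-30) + (5 + 1)/36 = -29*(-1/30) + 6*(1/36) = 29/30 + ⅙ = 17/15 ≈ 1.1333)
s(E) = 17/15 + 158*E (s(E) = 79*(E + E) + 17/15 = 79*(2*E) + 17/15 = 158*E + 17/15 = 17/15 + 158*E)
(-20662 + s(-69)) - 28334 = (-20662 + (17/15 + 158*(-69))) - 28334 = (-20662 + (17/15 - 10902)) - 28334 = (-20662 - 163513/15) - 28334 = -473443/15 - 28334 = -898453/15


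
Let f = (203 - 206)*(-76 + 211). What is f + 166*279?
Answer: 45909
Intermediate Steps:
f = -405 (f = -3*135 = -405)
f + 166*279 = -405 + 166*279 = -405 + 46314 = 45909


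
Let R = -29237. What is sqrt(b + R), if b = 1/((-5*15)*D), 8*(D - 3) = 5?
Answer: 47*I*sqrt(2504469)/435 ≈ 170.99*I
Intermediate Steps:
D = 29/8 (D = 3 + (1/8)*5 = 3 + 5/8 = 29/8 ≈ 3.6250)
b = -8/2175 (b = 1/(-5*15*(29/8)) = 1/(-75*29/8) = 1/(-2175/8) = -8/2175 ≈ -0.0036782)
sqrt(b + R) = sqrt(-8/2175 - 29237) = sqrt(-63590483/2175) = 47*I*sqrt(2504469)/435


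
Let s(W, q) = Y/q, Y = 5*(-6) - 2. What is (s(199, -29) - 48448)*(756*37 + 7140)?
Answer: -49330955520/29 ≈ -1.7011e+9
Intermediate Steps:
Y = -32 (Y = -30 - 2 = -32)
s(W, q) = -32/q
(s(199, -29) - 48448)*(756*37 + 7140) = (-32/(-29) - 48448)*(756*37 + 7140) = (-32*(-1/29) - 48448)*(27972 + 7140) = (32/29 - 48448)*35112 = -1404960/29*35112 = -49330955520/29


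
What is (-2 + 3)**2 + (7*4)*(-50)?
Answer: -1399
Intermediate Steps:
(-2 + 3)**2 + (7*4)*(-50) = 1**2 + 28*(-50) = 1 - 1400 = -1399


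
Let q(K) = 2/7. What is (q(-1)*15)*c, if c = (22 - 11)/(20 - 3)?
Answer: 330/119 ≈ 2.7731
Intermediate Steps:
q(K) = 2/7 (q(K) = 2*(⅐) = 2/7)
c = 11/17 ≈ 0.64706
(q(-1)*15)*c = ((2/7)*15)*(11/17) = (30/7)*(11/17) = 330/119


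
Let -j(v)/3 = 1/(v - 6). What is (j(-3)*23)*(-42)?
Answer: -322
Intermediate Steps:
j(v) = -3/(-6 + v) (j(v) = -3/(v - 6) = -3/(-6 + v))
(j(-3)*23)*(-42) = (-3/(-6 - 3)*23)*(-42) = (-3/(-9)*23)*(-42) = (-3*(-1/9)*23)*(-42) = ((1/3)*23)*(-42) = (23/3)*(-42) = -322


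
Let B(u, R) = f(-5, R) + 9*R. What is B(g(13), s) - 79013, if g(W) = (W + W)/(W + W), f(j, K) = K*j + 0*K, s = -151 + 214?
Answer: -78761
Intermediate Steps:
s = 63
f(j, K) = K*j (f(j, K) = K*j + 0 = K*j)
g(W) = 1 (g(W) = (2*W)/((2*W)) = (2*W)*(1/(2*W)) = 1)
B(u, R) = 4*R (B(u, R) = R*(-5) + 9*R = -5*R + 9*R = 4*R)
B(g(13), s) - 79013 = 4*63 - 79013 = 252 - 79013 = -78761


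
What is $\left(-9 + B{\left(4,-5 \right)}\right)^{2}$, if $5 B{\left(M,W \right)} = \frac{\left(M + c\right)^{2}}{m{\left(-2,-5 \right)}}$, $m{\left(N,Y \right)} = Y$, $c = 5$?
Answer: $\frac{93636}{625} \approx 149.82$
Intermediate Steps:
$B{\left(M,W \right)} = - \frac{\left(5 + M\right)^{2}}{25}$ ($B{\left(M,W \right)} = \frac{\left(M + 5\right)^{2} \frac{1}{-5}}{5} = \frac{\left(5 + M\right)^{2} \left(- \frac{1}{5}\right)}{5} = \frac{\left(- \frac{1}{5}\right) \left(5 + M\right)^{2}}{5} = - \frac{\left(5 + M\right)^{2}}{25}$)
$\left(-9 + B{\left(4,-5 \right)}\right)^{2} = \left(-9 - \frac{\left(5 + 4\right)^{2}}{25}\right)^{2} = \left(-9 - \frac{9^{2}}{25}\right)^{2} = \left(-9 - \frac{81}{25}\right)^{2} = \left(- \frac{306}{25}\right)^{2} = \frac{93636}{625}$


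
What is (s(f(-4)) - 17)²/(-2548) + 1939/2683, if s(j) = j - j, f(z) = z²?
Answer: 4165185/6836284 ≈ 0.60928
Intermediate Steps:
s(j) = 0
(s(f(-4)) - 17)²/(-2548) + 1939/2683 = (0 - 17)²/(-2548) + 1939/2683 = (-17)²*(-1/2548) + 1939*(1/2683) = 289*(-1/2548) + 1939/2683 = -289/2548 + 1939/2683 = 4165185/6836284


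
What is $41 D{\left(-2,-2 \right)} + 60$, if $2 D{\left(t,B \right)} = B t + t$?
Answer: $101$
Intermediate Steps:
$D{\left(t,B \right)} = \frac{t}{2} + \frac{B t}{2}$ ($D{\left(t,B \right)} = \frac{B t + t}{2} = \frac{t + B t}{2} = \frac{t}{2} + \frac{B t}{2}$)
$41 D{\left(-2,-2 \right)} + 60 = 41 \cdot \frac{1}{2} \left(-2\right) \left(1 - 2\right) + 60 = 41 \cdot \frac{1}{2} \left(-2\right) \left(-1\right) + 60 = 41 \cdot 1 + 60 = 41 + 60 = 101$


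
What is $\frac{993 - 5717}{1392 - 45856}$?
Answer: $\frac{1181}{11116} \approx 0.10624$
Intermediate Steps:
$\frac{993 - 5717}{1392 - 45856} = - \frac{4724}{-44464} = \left(-4724\right) \left(- \frac{1}{44464}\right) = \frac{1181}{11116}$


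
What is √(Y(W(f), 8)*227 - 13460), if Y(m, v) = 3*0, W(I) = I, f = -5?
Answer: 2*I*√3365 ≈ 116.02*I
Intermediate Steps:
Y(m, v) = 0
√(Y(W(f), 8)*227 - 13460) = √(0*227 - 13460) = √(0 - 13460) = √(-13460) = 2*I*√3365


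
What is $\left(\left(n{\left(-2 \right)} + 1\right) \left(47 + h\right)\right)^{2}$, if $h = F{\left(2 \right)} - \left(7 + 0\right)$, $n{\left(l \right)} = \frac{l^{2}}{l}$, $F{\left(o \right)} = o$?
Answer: $1764$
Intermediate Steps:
$n{\left(l \right)} = l$
$h = -5$ ($h = 2 - \left(7 + 0\right) = 2 - 7 = -5$)
$\left(\left(n{\left(-2 \right)} + 1\right) \left(47 + h\right)\right)^{2} = \left(\left(-2 + 1\right) \left(47 - 5\right)\right)^{2} = \left(\left(-1\right) 42\right)^{2} = \left(-42\right)^{2} = 1764$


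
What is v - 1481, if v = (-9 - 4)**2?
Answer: -1312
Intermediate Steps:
v = 169 (v = (-13)**2 = 169)
v - 1481 = 169 - 1481 = -1312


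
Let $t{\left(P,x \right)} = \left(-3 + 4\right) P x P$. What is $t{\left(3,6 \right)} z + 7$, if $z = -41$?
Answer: $-2207$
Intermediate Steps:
$t{\left(P,x \right)} = x P^{2}$ ($t{\left(P,x \right)} = 1 x P^{2} = x P^{2}$)
$t{\left(3,6 \right)} z + 7 = 6 \cdot 3^{2} \left(-41\right) + 7 = 6 \cdot 9 \left(-41\right) + 7 = 54 \left(-41\right) + 7 = -2214 + 7 = -2207$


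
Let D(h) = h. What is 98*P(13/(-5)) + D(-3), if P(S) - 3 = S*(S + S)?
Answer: 40399/25 ≈ 1616.0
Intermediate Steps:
P(S) = 3 + 2*S² (P(S) = 3 + S*(S + S) = 3 + S*(2*S) = 3 + 2*S²)
98*P(13/(-5)) + D(-3) = 98*(3 + 2*(13/(-5))²) - 3 = 98*(3 + 2*(13*(-⅕))²) - 3 = 98*(3 + 2*(-13/5)²) - 3 = 98*(3 + 2*(169/25)) - 3 = 98*(3 + 338/25) - 3 = 98*(413/25) - 3 = 40474/25 - 3 = 40399/25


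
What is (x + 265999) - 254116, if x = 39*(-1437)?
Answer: -44160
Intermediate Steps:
x = -56043
(x + 265999) - 254116 = (-56043 + 265999) - 254116 = 209956 - 254116 = -44160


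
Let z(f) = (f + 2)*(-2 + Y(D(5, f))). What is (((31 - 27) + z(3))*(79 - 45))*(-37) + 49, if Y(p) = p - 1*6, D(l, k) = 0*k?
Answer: 45337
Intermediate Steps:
D(l, k) = 0
Y(p) = -6 + p (Y(p) = p - 6 = -6 + p)
z(f) = -16 - 8*f (z(f) = (f + 2)*(-2 + (-6 + 0)) = (2 + f)*(-2 - 6) = (2 + f)*(-8) = -16 - 8*f)
(((31 - 27) + z(3))*(79 - 45))*(-37) + 49 = (((31 - 27) + (-16 - 8*3))*(79 - 45))*(-37) + 49 = ((4 + (-16 - 24))*34)*(-37) + 49 = ((4 - 40)*34)*(-37) + 49 = -36*34*(-37) + 49 = -1224*(-37) + 49 = 45288 + 49 = 45337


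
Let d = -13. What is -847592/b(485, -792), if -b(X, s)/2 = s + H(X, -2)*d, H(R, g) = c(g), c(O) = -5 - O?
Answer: -423796/753 ≈ -562.81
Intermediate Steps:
H(R, g) = -5 - g
b(X, s) = -78 - 2*s (b(X, s) = -2*(s + (-5 - 1*(-2))*(-13)) = -2*(s + (-5 + 2)*(-13)) = -2*(s - 3*(-13)) = -2*(s + 39) = -2*(39 + s) = -78 - 2*s)
-847592/b(485, -792) = -847592/(-78 - 2*(-792)) = -847592/(-78 + 1584) = -847592/1506 = -847592*1/1506 = -423796/753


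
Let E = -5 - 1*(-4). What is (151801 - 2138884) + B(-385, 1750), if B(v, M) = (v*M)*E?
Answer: -1313333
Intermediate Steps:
E = -1 (E = -5 + 4 = -1)
B(v, M) = -M*v (B(v, M) = (v*M)*(-1) = (M*v)*(-1) = -M*v)
(151801 - 2138884) + B(-385, 1750) = (151801 - 2138884) - 1*1750*(-385) = -1987083 + 673750 = -1313333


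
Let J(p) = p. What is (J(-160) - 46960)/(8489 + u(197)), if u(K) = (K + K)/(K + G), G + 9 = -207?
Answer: -895280/160897 ≈ -5.5643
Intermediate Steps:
G = -216 (G = -9 - 207 = -216)
u(K) = 2*K/(-216 + K) (u(K) = (K + K)/(K - 216) = (2*K)/(-216 + K) = 2*K/(-216 + K))
(J(-160) - 46960)/(8489 + u(197)) = (-160 - 46960)/(8489 + 2*197/(-216 + 197)) = -47120/(8489 + 2*197/(-19)) = -47120/(8489 + 2*197*(-1/19)) = -47120/(8489 - 394/19) = -47120/160897/19 = -47120*19/160897 = -895280/160897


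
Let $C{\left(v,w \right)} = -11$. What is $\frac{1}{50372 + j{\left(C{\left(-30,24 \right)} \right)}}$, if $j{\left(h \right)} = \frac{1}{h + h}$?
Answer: $\frac{22}{1108183} \approx 1.9852 \cdot 10^{-5}$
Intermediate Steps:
$j{\left(h \right)} = \frac{1}{2 h}$
$\frac{1}{50372 + j{\left(C{\left(-30,24 \right)} \right)}} = \frac{1}{50372 + \frac{1}{2 \left(-11\right)}} = \frac{1}{50372 + \frac{1}{2} \left(- \frac{1}{11}\right)} = \frac{1}{50372 - \frac{1}{22}} = \frac{1}{\frac{1108183}{22}} = \frac{22}{1108183}$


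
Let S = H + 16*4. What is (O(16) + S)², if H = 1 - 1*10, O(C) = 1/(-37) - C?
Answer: 2079364/1369 ≈ 1518.9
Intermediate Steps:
O(C) = -1/37 - C
H = -9 (H = 1 - 10 = -9)
S = 55 (S = -9 + 16*4 = -9 + 64 = 55)
(O(16) + S)² = ((-1/37 - 1*16) + 55)² = ((-1/37 - 16) + 55)² = (-593/37 + 55)² = (1442/37)² = 2079364/1369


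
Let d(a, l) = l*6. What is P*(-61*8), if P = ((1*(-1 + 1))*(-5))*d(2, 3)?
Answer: 0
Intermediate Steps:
d(a, l) = 6*l
P = 0 (P = ((1*(-1 + 1))*(-5))*(6*3) = ((1*0)*(-5))*18 = (0*(-5))*18 = 0*18 = 0)
P*(-61*8) = 0*(-61*8) = 0*(-488) = 0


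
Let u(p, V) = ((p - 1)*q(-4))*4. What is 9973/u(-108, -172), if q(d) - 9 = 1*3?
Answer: -9973/5232 ≈ -1.9062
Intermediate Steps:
q(d) = 12 (q(d) = 9 + 1*3 = 9 + 3 = 12)
u(p, V) = -48 + 48*p (u(p, V) = ((p - 1)*12)*4 = ((-1 + p)*12)*4 = (-12 + 12*p)*4 = -48 + 48*p)
9973/u(-108, -172) = 9973/(-48 + 48*(-108)) = 9973/(-48 - 5184) = 9973/(-5232) = 9973*(-1/5232) = -9973/5232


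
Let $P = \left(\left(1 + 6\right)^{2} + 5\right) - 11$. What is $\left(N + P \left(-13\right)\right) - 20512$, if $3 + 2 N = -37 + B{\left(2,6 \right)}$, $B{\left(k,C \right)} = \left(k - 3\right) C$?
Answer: $-21094$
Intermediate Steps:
$B{\left(k,C \right)} = C \left(-3 + k\right)$ ($B{\left(k,C \right)} = \left(-3 + k\right) C = C \left(-3 + k\right)$)
$P = 43$ ($P = \left(7^{2} + 5\right) - 11 = \left(49 + 5\right) - 11 = 54 - 11 = 43$)
$N = -23$ ($N = - \frac{3}{2} + \frac{-37 + 6 \left(-3 + 2\right)}{2} = - \frac{3}{2} + \frac{-37 + 6 \left(-1\right)}{2} = - \frac{3}{2} + \frac{-37 - 6}{2} = - \frac{3}{2} + \frac{1}{2} \left(-43\right) = - \frac{3}{2} - \frac{43}{2} = -23$)
$\left(N + P \left(-13\right)\right) - 20512 = \left(-23 + 43 \left(-13\right)\right) - 20512 = \left(-23 - 559\right) - 20512 = -582 - 20512 = -21094$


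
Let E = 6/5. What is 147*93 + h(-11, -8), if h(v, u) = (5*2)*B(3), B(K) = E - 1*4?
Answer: 13643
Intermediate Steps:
E = 6/5 (E = 6*(⅕) = 6/5 ≈ 1.2000)
B(K) = -14/5 (B(K) = 6/5 - 1*4 = 6/5 - 4 = -14/5)
h(v, u) = -28 (h(v, u) = (5*2)*(-14/5) = 10*(-14/5) = -28)
147*93 + h(-11, -8) = 147*93 - 28 = 13671 - 28 = 13643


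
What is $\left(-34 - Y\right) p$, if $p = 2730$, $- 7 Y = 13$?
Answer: $-87750$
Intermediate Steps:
$Y = - \frac{13}{7}$ ($Y = \left(- \frac{1}{7}\right) 13 = - \frac{13}{7} \approx -1.8571$)
$\left(-34 - Y\right) p = \left(-34 - - \frac{13}{7}\right) 2730 = \left(-34 + \frac{13}{7}\right) 2730 = \left(- \frac{225}{7}\right) 2730 = -87750$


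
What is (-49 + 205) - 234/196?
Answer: 15171/98 ≈ 154.81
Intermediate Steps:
(-49 + 205) - 234/196 = 156 - 234*1/196 = 156 - 117/98 = 15171/98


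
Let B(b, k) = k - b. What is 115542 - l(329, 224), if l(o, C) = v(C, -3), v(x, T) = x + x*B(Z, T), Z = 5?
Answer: 117110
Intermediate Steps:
v(x, T) = x + x*(-5 + T) (v(x, T) = x + x*(T - 1*5) = x + x*(T - 5) = x + x*(-5 + T))
l(o, C) = -7*C (l(o, C) = C*(-4 - 3) = C*(-7) = -7*C)
115542 - l(329, 224) = 115542 - (-7)*224 = 115542 - 1*(-1568) = 115542 + 1568 = 117110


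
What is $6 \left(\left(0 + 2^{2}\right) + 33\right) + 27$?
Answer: $249$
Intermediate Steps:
$6 \left(\left(0 + 2^{2}\right) + 33\right) + 27 = 6 \left(\left(0 + 4\right) + 33\right) + 27 = 6 \left(4 + 33\right) + 27 = 6 \cdot 37 + 27 = 222 + 27 = 249$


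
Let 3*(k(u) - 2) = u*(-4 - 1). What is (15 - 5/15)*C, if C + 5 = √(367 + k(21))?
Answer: -220/3 + 44*√334/3 ≈ 194.71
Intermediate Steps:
k(u) = 2 - 5*u/3 (k(u) = 2 + (u*(-4 - 1))/3 = 2 + (u*(-5))/3 = 2 + (-5*u)/3 = 2 - 5*u/3)
C = -5 + √334 (C = -5 + √(367 + (2 - 5/3*21)) = -5 + √(367 + (2 - 35)) = -5 + √(367 - 33) = -5 + √334 ≈ 13.276)
(15 - 5/15)*C = (15 - 5/15)*(-5 + √334) = (15 + (1/15)*(-5))*(-5 + √334) = (15 - ⅓)*(-5 + √334) = 44*(-5 + √334)/3 = -220/3 + 44*√334/3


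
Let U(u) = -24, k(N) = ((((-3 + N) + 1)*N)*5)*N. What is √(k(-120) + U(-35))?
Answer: 2*I*√2196006 ≈ 2963.8*I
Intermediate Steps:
k(N) = 5*N²*(-2 + N) (k(N) = (((-2 + N)*N)*5)*N = ((N*(-2 + N))*5)*N = (5*N*(-2 + N))*N = 5*N²*(-2 + N))
√(k(-120) + U(-35)) = √(5*(-120)²*(-2 - 120) - 24) = √(5*14400*(-122) - 24) = √(-8784000 - 24) = √(-8784024) = 2*I*√2196006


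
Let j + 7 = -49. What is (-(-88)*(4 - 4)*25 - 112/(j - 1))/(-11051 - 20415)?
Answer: -56/896781 ≈ -6.2446e-5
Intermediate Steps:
j = -56 (j = -7 - 49 = -56)
(-(-88)*(4 - 4)*25 - 112/(j - 1))/(-11051 - 20415) = (-(-88)*(4 - 4)*25 - 112/(-56 - 1))/(-11051 - 20415) = (-(-88)*0*25 - 112/(-57))/(-31466) = (-22*0*25 - 1/57*(-112))*(-1/31466) = (0*25 + 112/57)*(-1/31466) = (0 + 112/57)*(-1/31466) = (112/57)*(-1/31466) = -56/896781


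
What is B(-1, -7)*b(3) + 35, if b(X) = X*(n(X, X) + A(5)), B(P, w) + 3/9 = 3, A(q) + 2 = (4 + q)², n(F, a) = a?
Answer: 691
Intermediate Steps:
A(q) = -2 + (4 + q)²
B(P, w) = 8/3 (B(P, w) = -⅓ + 3 = 8/3)
b(X) = X*(79 + X) (b(X) = X*(X + (-2 + (4 + 5)²)) = X*(X + (-2 + 9²)) = X*(X + (-2 + 81)) = X*(X + 79) = X*(79 + X))
B(-1, -7)*b(3) + 35 = 8*(3*(79 + 3))/3 + 35 = 8*(3*82)/3 + 35 = (8/3)*246 + 35 = 656 + 35 = 691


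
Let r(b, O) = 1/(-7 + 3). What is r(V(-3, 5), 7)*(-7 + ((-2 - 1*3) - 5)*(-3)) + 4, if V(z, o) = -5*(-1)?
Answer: -7/4 ≈ -1.7500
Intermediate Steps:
V(z, o) = 5
r(b, O) = -¼ (r(b, O) = 1/(-4) = -¼)
r(V(-3, 5), 7)*(-7 + ((-2 - 1*3) - 5)*(-3)) + 4 = -(-7 + ((-2 - 1*3) - 5)*(-3))/4 + 4 = -(-7 + ((-2 - 3) - 5)*(-3))/4 + 4 = -(-7 + (-5 - 5)*(-3))/4 + 4 = -(-7 - 10*(-3))/4 + 4 = -(-7 + 30)/4 + 4 = -¼*23 + 4 = -23/4 + 4 = -7/4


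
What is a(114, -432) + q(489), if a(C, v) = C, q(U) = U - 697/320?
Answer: 192263/320 ≈ 600.82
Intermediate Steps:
q(U) = -697/320 + U (q(U) = U - 697*1/320 = U - 697/320 = -697/320 + U)
a(114, -432) + q(489) = 114 + (-697/320 + 489) = 114 + 155783/320 = 192263/320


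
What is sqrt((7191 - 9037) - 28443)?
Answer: I*sqrt(30289) ≈ 174.04*I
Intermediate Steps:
sqrt((7191 - 9037) - 28443) = sqrt(-1846 - 28443) = sqrt(-30289) = I*sqrt(30289)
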